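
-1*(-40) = 40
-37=-37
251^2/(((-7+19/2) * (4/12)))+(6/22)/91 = 378384021/5005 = 75601.20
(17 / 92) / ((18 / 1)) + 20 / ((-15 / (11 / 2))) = -12127 / 1656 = -7.32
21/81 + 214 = 5785/27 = 214.26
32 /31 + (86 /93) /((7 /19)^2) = 35750 /4557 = 7.85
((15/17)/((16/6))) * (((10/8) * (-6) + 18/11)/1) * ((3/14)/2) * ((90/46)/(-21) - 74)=207743535/13487936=15.40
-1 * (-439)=439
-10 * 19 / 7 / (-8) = 95 / 28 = 3.39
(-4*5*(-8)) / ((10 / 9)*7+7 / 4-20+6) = -5760 / 161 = -35.78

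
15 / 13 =1.15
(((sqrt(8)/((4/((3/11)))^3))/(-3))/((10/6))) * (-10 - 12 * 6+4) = 1053 * sqrt(2)/106480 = 0.01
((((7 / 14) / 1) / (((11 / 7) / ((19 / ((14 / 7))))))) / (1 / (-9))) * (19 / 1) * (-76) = 432117 / 11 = 39283.36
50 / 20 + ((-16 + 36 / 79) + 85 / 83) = -157633 / 13114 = -12.02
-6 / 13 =-0.46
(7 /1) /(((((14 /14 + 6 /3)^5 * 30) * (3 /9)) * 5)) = 7 /12150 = 0.00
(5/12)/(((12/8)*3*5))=1/54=0.02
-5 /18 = -0.28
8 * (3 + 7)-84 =-4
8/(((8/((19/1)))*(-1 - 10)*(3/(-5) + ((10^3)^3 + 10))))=-95/55000000517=-0.00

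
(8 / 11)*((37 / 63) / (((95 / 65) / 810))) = 236.72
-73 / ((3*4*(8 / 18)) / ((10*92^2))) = -1158510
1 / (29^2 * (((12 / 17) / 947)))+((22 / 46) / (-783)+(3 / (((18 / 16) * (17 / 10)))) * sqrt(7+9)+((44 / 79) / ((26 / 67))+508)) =18867445340443 / 36472619196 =517.30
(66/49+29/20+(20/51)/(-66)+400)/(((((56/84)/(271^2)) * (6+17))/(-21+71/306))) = -62011763037312833/1547740656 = -40065990.90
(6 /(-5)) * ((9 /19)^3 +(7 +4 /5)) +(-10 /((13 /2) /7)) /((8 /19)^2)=-2504976833 /35666800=-70.23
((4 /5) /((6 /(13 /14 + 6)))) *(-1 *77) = -1067 /15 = -71.13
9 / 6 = 3 / 2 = 1.50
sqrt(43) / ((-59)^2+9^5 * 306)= sqrt(43) / 18072475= 0.00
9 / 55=0.16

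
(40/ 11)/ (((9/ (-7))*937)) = -280/ 92763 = -0.00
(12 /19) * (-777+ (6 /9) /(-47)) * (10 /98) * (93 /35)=-40755948 /306299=-133.06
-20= -20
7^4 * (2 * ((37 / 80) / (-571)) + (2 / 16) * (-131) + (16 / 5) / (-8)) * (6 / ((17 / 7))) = -9660108969 / 97070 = -99516.94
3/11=0.27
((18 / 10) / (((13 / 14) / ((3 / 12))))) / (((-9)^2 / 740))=518 / 117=4.43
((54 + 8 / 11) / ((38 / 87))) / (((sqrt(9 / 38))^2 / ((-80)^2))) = 111731200 / 33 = 3385793.94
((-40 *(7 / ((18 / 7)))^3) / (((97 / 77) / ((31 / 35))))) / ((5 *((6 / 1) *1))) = -40118309 / 2121390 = -18.91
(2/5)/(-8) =-1/20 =-0.05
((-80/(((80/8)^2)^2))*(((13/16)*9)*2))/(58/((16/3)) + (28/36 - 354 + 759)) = -1053/3749875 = -0.00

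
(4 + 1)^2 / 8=3.12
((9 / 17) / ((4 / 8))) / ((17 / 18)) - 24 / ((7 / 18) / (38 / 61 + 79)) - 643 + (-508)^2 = 31160275275 / 123403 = 252508.25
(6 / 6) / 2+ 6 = 13 / 2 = 6.50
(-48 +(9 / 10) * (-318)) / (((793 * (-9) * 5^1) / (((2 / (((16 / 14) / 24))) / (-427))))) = -1114 / 1209325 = -0.00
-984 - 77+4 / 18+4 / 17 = -162263 / 153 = -1060.54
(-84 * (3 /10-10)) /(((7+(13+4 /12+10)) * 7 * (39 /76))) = 44232 /5915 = 7.48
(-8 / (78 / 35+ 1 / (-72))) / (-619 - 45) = 2520 / 463223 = 0.01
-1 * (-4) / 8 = 1 / 2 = 0.50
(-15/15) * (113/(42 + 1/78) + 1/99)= -7751/2871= -2.70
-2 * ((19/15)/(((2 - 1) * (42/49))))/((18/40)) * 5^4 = -332500/81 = -4104.94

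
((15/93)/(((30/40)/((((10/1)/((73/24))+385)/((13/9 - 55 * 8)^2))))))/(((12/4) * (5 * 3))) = 340140/35254844767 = 0.00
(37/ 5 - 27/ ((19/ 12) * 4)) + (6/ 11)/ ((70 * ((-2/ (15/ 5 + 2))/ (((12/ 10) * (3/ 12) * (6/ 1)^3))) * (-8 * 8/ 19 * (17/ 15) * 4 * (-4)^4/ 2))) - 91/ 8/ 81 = 494610173333/ 165032017920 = 3.00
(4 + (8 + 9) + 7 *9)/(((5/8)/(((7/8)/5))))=588/25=23.52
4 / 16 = 0.25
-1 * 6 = -6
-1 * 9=-9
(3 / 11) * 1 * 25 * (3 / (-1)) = -225 / 11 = -20.45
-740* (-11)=8140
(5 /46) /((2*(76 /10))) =25 /3496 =0.01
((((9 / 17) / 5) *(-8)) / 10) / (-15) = 12 / 2125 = 0.01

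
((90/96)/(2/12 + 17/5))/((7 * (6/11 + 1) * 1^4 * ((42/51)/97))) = 240075/83888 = 2.86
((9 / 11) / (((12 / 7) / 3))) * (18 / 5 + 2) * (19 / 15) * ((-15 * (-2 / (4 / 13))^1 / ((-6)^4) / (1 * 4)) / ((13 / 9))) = 931 / 7040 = 0.13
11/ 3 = 3.67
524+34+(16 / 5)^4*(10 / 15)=1177322 / 1875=627.91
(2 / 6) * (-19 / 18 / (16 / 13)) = -247 / 864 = -0.29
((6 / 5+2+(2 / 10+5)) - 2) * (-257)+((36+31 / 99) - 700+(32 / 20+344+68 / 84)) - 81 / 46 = -313016173 / 159390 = -1963.84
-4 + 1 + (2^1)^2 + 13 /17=30 /17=1.76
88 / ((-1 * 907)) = -88 / 907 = -0.10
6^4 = 1296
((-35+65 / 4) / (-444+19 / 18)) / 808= 675 / 12884368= 0.00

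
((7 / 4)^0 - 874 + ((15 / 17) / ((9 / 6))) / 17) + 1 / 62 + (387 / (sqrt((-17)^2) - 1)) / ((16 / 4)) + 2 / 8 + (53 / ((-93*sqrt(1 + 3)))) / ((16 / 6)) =-496978951 / 573376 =-866.76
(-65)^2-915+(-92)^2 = 11774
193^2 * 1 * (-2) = -74498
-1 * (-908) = 908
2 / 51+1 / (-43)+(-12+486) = 1039517 / 2193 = 474.02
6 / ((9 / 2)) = 4 / 3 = 1.33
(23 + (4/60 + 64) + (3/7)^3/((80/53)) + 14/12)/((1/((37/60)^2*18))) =9949427909/16464000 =604.31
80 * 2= 160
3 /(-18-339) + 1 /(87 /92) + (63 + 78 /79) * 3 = 157861264 /817887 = 193.01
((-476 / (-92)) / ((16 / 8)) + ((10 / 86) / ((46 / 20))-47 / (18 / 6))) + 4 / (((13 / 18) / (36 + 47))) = 446.66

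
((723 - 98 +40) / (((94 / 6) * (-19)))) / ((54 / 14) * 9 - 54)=49 / 423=0.12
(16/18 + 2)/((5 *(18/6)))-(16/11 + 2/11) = -2144/1485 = -1.44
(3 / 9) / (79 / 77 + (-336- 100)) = -77 / 100479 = -0.00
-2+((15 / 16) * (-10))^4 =7722.76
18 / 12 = 1.50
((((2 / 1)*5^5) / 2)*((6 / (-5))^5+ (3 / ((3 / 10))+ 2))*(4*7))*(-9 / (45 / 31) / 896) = -230361 / 40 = -5759.02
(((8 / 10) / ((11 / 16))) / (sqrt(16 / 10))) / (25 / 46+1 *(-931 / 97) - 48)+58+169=227 - 71392 *sqrt(10) / 14001735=226.98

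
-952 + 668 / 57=-53596 / 57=-940.28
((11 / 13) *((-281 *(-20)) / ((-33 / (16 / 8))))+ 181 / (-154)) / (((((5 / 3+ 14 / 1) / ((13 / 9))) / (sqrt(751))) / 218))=-159393.24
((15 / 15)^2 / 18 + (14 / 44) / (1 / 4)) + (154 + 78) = 233.33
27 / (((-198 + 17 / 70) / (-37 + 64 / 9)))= 4.08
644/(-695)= -644/695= -0.93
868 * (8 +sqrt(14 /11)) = 868 * sqrt(154) /11 +6944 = 7923.24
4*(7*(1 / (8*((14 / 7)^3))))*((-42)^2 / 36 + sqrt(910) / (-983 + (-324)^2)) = 7*sqrt(910) / 1663888 + 343 / 16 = 21.44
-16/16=-1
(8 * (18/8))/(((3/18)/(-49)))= -5292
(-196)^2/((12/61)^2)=8934121/9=992680.11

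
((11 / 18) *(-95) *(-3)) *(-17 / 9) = -17765 / 54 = -328.98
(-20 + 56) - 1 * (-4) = 40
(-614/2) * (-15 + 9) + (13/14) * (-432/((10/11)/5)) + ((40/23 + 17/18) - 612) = -2821499/2898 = -973.60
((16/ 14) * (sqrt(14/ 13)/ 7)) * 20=160 * sqrt(182)/ 637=3.39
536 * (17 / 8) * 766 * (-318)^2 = 88228060776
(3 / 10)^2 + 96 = 9609 / 100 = 96.09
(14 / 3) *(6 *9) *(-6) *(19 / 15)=-9576 / 5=-1915.20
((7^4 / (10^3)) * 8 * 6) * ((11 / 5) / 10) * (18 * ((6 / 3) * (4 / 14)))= 814968 / 3125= 260.79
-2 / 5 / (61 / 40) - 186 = -11362 / 61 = -186.26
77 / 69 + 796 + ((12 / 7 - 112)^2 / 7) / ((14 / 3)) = 193741745 / 165669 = 1169.45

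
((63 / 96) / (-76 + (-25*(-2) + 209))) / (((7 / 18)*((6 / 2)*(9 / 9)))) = 3 / 976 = 0.00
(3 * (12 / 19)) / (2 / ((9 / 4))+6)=162 / 589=0.28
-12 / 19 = -0.63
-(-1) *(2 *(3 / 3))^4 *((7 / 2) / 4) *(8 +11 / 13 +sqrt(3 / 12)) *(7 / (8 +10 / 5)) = 91.59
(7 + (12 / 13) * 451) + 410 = 10833 / 13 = 833.31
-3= -3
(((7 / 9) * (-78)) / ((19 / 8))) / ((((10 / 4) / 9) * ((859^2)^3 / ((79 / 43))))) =-690144 / 1641160455333710715485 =-0.00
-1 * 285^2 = -81225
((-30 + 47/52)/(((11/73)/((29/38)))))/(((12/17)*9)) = -54451357/2347488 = -23.20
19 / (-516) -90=-46459 / 516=-90.04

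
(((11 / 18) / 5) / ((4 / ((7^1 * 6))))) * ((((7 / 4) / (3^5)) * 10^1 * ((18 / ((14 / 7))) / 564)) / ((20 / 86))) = 23177 / 3654720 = 0.01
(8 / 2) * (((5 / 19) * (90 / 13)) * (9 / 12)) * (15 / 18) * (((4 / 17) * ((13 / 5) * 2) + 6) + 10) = 329400 / 4199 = 78.45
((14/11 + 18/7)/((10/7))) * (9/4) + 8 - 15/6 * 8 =-327/55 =-5.95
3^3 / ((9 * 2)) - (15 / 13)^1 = 9 / 26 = 0.35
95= 95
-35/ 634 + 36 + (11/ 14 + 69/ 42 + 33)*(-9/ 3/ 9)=321337/ 13314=24.14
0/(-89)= 0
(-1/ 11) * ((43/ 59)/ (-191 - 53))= 43/ 158356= 0.00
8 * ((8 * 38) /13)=2432 /13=187.08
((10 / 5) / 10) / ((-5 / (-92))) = 92 / 25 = 3.68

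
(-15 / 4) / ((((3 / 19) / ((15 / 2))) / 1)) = -1425 / 8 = -178.12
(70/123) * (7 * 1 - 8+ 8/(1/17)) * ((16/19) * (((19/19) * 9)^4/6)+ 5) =55411650/779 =71131.77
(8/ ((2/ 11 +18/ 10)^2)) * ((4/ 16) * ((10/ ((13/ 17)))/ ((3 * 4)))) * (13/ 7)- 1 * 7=-1489382/ 249501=-5.97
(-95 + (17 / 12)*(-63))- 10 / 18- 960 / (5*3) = -8957 / 36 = -248.81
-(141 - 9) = -132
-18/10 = -9/5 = -1.80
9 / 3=3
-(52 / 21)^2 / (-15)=0.41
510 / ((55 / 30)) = 3060 / 11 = 278.18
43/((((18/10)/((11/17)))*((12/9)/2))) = 2365/102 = 23.19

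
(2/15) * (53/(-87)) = -106/1305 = -0.08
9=9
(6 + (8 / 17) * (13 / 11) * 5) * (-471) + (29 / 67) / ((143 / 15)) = -673608327 / 162877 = -4135.69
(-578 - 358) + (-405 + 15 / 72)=-32179 / 24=-1340.79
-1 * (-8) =8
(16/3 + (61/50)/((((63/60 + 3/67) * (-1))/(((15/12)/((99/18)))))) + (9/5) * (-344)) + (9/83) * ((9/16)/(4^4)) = -16845498635971/27430318080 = -614.12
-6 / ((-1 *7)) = 6 / 7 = 0.86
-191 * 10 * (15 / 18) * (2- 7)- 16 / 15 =7957.27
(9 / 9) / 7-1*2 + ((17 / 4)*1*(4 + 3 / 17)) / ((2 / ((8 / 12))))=341 / 84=4.06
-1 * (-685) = 685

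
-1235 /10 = -247 /2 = -123.50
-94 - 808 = -902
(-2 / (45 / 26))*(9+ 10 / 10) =-104 / 9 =-11.56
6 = 6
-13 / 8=-1.62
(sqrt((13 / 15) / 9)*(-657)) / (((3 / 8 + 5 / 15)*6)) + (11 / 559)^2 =121 / 312481 - 292*sqrt(195) / 85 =-47.97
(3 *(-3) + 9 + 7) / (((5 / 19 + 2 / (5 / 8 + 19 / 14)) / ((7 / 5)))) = 103341 / 13415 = 7.70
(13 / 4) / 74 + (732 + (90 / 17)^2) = 65019565 / 85544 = 760.07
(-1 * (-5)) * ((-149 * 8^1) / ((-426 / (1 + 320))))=318860 / 71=4490.99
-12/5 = -2.40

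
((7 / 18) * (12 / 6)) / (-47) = -7 / 423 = -0.02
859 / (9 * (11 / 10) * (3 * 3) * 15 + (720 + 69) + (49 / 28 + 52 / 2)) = 3436 / 8613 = 0.40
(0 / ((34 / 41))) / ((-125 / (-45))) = 0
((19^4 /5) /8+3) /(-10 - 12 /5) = -130441 /496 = -262.99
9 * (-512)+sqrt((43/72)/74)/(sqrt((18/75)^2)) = -4608+25 * sqrt(1591)/2664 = -4607.63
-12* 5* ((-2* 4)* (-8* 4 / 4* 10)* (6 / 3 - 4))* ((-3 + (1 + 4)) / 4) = 38400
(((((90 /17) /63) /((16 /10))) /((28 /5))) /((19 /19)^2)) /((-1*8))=-125 /106624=-0.00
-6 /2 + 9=6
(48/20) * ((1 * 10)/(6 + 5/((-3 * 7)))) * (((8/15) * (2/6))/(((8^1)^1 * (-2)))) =-28/605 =-0.05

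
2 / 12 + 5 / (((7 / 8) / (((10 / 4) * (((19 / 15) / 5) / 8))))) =13 / 21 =0.62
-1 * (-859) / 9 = 859 / 9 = 95.44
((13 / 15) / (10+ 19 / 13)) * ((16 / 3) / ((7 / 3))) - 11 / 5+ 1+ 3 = 6173 / 3129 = 1.97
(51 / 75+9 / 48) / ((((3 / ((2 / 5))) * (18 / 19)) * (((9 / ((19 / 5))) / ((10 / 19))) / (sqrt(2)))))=6593 * sqrt(2) / 243000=0.04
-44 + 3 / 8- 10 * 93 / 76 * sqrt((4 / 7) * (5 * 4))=-349 / 8- 930 * sqrt(35) / 133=-84.99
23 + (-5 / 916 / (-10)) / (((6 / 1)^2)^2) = 54608257 / 2374272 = 23.00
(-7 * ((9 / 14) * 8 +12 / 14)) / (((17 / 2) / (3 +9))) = -1008 / 17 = -59.29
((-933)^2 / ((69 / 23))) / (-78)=-96721 / 26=-3720.04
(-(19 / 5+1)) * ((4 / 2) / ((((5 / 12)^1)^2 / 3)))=-20736 / 125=-165.89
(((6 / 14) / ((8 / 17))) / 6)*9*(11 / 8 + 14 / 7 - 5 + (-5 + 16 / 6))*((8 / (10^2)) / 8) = -969 / 17920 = -0.05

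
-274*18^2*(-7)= 621432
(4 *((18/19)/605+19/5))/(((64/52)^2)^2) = 1248087139/188334080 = 6.63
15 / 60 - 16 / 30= -17 / 60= -0.28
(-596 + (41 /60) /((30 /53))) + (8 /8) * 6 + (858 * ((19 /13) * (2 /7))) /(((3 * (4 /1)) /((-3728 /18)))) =-28444663 /4200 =-6772.54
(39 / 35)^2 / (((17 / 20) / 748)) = 1092.64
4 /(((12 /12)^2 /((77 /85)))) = 308 /85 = 3.62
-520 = -520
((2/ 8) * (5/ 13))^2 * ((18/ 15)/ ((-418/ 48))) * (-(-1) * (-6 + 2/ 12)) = 0.01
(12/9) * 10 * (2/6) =40/9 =4.44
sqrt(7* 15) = sqrt(105) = 10.25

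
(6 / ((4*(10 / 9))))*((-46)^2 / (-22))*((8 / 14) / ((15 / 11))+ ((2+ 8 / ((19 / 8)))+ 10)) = -74976228 / 36575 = -2049.93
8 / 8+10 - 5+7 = 13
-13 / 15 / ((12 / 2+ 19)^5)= -0.00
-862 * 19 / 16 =-8189 / 8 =-1023.62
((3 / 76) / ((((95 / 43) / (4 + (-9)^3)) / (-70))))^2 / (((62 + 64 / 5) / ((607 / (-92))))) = -1300799044321875 / 17936339872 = -72523.10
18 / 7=2.57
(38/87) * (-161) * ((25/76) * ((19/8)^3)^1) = -27607475/89088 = -309.89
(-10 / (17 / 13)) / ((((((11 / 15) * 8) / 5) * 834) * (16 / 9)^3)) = -1184625 / 851738624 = -0.00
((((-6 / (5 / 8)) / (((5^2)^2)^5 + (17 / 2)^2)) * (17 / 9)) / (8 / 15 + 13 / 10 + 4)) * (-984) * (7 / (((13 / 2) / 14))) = 59953152 / 123977661132906425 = 0.00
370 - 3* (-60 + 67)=349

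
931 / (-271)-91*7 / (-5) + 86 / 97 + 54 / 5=17829312 / 131435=135.65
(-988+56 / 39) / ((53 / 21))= -269332 / 689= -390.90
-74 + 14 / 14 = -73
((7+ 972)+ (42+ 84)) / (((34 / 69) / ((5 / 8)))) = 22425 / 16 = 1401.56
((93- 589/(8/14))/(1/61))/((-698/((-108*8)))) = -24711588/349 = -70806.84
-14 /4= -7 /2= -3.50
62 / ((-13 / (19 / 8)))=-589 / 52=-11.33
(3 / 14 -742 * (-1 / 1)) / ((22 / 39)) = 405249 / 308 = 1315.74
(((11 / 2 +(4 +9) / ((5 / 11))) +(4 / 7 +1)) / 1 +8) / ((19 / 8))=12228 / 665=18.39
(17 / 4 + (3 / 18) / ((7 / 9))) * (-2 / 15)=-25 / 42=-0.60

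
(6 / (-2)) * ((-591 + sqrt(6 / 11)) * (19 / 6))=11229 / 2 - 19 * sqrt(66) / 22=5607.48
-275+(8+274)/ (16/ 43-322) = -635896/ 2305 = -275.88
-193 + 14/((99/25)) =-18757/99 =-189.46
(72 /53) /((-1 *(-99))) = 8 /583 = 0.01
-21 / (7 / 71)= -213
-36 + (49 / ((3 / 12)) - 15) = 145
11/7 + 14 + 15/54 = 1997/126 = 15.85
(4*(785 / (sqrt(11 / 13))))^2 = 128174800 / 11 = 11652254.55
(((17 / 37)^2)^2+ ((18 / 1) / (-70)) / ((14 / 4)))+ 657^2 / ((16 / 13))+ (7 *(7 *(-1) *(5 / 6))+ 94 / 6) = 7729245925069691 / 22040133360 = 350689.62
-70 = -70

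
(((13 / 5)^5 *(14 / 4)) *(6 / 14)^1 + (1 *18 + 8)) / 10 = 1276379 / 62500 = 20.42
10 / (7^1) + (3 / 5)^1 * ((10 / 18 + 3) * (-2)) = -298 / 105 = -2.84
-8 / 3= -2.67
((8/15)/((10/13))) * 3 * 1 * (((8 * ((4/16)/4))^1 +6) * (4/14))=676/175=3.86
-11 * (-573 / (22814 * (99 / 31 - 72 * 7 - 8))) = -17763 / 32713202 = -0.00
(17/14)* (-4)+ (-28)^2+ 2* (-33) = 4992/7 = 713.14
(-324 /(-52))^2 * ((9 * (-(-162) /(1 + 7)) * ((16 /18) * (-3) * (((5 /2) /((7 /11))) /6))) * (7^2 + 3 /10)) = -2882004543 /4732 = -609045.76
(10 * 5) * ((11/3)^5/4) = 8284.52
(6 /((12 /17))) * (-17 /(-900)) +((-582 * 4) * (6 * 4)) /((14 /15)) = -754269977 /12600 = -59862.70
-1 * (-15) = 15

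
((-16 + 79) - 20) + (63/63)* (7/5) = 222/5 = 44.40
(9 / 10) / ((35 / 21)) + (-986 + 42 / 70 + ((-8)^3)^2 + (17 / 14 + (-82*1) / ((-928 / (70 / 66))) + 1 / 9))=2099417502607 / 8038800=261160.56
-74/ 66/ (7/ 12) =-148/ 77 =-1.92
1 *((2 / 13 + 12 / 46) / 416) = 31 / 31096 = 0.00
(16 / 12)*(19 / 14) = 38 / 21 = 1.81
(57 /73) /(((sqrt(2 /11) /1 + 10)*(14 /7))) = 1045 /26718 - 19*sqrt(22) /53436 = 0.04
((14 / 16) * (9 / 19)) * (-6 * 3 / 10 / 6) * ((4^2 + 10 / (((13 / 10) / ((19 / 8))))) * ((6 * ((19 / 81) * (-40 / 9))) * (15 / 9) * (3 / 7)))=19.04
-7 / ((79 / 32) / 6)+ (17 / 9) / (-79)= -12113 / 711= -17.04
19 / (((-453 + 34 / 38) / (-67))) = 24187 / 8590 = 2.82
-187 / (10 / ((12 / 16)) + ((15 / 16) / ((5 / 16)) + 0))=-561 / 49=-11.45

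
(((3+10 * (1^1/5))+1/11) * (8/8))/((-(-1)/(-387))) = -21672/11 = -1970.18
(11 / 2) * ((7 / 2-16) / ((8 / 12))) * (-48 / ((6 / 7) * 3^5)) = 1925 / 81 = 23.77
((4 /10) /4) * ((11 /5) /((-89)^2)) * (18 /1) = 99 /198025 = 0.00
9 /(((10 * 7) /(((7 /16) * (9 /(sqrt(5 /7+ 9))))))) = 81 * sqrt(119) /5440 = 0.16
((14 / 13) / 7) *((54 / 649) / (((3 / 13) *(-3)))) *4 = -48 / 649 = -0.07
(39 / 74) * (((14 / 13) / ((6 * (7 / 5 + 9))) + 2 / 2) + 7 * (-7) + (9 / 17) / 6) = -1651211 / 65416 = -25.24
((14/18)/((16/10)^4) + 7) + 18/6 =373015/36864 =10.12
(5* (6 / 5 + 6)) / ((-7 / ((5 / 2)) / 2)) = -180 / 7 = -25.71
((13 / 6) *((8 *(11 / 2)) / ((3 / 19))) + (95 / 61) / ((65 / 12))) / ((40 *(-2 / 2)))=-2155607 / 142740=-15.10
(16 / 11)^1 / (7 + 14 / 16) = 128 / 693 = 0.18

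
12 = 12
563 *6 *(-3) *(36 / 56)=-45603 / 7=-6514.71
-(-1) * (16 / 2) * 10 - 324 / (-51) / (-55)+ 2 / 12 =449087 / 5610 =80.05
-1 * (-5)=5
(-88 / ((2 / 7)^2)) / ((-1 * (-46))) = -539 / 23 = -23.43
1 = 1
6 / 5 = 1.20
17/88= 0.19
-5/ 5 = -1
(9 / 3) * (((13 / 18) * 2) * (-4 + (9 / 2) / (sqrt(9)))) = -65 / 6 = -10.83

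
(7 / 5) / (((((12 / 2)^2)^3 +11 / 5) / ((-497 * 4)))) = -0.06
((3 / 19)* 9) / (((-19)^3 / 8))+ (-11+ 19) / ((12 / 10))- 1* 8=-521932 / 390963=-1.33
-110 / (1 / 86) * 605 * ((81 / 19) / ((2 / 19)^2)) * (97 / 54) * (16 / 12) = -5274020950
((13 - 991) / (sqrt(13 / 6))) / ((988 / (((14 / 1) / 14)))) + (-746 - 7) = -753 - 489 * sqrt(78) / 6422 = -753.67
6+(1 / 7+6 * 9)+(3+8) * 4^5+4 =79297 / 7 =11328.14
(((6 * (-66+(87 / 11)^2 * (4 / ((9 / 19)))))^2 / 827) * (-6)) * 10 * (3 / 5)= -334825.40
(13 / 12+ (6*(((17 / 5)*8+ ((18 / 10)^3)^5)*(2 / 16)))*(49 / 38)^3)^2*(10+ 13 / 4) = 7035364872324722741732230323698989028813 / 4474216461181640625000000000000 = 1572423894.41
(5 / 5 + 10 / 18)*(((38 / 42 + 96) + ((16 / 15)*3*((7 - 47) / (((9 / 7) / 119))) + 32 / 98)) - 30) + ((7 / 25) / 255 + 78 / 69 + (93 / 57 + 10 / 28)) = -19293270523823 / 1053060750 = -18321.14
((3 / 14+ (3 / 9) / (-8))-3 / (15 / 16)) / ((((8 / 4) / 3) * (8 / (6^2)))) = -22887 / 1120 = -20.43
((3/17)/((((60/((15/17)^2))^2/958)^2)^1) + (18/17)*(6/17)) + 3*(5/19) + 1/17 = 176877920418745/144202857820352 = 1.23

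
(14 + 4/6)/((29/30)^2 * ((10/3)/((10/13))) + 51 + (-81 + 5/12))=-19800/34471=-0.57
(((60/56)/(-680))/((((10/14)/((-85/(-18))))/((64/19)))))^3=-8/185193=-0.00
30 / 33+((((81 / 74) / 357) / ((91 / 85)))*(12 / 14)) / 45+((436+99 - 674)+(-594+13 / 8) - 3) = -10648826943 / 14518504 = -733.47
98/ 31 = 3.16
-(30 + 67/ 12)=-427/ 12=-35.58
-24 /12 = -2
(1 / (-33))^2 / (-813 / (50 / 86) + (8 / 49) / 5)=-1225 / 1865403639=-0.00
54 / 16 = 3.38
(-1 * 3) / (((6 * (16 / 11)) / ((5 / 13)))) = -55 / 416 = -0.13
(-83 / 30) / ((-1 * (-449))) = -83 / 13470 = -0.01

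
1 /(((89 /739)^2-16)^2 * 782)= 298248146641 /59598692605975950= 0.00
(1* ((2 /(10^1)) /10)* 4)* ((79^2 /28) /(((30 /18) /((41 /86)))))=767643 /150500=5.10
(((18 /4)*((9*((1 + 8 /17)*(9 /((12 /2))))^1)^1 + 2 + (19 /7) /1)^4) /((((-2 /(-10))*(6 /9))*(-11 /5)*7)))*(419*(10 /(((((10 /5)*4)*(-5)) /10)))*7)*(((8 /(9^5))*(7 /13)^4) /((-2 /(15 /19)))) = -26316.83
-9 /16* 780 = -1755 /4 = -438.75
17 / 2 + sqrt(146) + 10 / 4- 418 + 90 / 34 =-392.27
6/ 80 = 3/ 40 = 0.08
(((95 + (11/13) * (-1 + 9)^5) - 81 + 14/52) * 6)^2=4682034767601/169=27704347737.28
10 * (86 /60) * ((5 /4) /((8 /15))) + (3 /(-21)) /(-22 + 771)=33.59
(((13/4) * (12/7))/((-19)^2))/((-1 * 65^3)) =-3/53382875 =-0.00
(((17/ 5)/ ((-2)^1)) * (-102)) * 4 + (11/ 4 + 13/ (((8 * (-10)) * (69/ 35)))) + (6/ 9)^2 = 11537551/ 16560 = 696.71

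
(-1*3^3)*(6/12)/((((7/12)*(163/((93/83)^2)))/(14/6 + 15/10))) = -0.68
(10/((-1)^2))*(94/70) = 94/7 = 13.43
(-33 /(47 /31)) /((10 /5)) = -1023 /94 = -10.88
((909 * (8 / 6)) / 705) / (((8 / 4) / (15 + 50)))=2626 / 47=55.87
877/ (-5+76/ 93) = -81561/ 389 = -209.67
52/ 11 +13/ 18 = 1079/ 198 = 5.45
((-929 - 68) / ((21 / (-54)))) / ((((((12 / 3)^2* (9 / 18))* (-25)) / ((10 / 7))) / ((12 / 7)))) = -53838 / 1715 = -31.39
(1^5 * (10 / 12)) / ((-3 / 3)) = -5 / 6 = -0.83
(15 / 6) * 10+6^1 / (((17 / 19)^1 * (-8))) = 1643 / 68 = 24.16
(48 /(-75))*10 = -32 /5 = -6.40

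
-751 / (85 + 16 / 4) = -751 / 89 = -8.44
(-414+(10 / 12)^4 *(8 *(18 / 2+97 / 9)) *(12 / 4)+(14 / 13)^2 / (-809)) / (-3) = 6149348045 / 99669609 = 61.70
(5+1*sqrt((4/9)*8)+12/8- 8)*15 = -45/2+20*sqrt(2) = 5.78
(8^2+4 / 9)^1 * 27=1740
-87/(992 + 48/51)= -1479/16880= -0.09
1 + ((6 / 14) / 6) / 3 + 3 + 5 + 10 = 799 / 42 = 19.02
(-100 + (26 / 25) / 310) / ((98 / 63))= -64.28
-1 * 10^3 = -1000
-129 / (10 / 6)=-387 / 5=-77.40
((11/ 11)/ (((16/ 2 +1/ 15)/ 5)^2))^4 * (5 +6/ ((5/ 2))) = 7408355712890625/ 45949729863572161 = 0.16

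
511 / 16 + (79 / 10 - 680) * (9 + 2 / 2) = -6689.06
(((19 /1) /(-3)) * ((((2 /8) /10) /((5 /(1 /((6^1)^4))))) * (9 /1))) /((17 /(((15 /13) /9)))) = -19 /11456640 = -0.00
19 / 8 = 2.38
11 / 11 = 1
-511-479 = -990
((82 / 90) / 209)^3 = 68921 / 831910105125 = 0.00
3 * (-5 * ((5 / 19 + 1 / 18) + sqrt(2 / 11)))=-15 * sqrt(22) / 11 - 545 / 114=-11.18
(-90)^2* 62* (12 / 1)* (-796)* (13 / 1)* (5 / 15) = -20787062400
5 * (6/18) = 5/3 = 1.67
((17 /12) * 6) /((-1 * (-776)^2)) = -17 /1204352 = -0.00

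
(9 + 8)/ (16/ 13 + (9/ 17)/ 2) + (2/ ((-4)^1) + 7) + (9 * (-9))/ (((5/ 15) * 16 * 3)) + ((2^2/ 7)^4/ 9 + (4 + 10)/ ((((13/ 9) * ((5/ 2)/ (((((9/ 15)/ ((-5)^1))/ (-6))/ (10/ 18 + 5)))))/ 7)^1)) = 119903760892571/ 9284306850000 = 12.91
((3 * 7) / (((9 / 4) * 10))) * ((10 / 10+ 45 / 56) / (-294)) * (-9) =101 / 1960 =0.05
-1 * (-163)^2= -26569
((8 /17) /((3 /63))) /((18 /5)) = 140 /51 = 2.75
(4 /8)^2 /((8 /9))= 9 /32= 0.28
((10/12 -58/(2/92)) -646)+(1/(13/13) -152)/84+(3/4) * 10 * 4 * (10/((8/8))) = -84419/28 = -3014.96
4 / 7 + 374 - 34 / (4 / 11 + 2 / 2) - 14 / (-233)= 8555366 / 24465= 349.70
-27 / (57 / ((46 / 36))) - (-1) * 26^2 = 25665 / 38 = 675.39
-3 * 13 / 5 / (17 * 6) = -13 / 170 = -0.08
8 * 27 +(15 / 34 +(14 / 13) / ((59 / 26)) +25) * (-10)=-43287 / 1003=-43.16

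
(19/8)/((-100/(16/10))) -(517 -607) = 44981/500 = 89.96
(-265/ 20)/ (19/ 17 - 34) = 901/ 2236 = 0.40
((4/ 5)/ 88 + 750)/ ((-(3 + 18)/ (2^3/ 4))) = -82501/ 1155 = -71.43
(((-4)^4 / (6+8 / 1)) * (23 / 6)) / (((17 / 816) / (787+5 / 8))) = 18550144 / 7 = 2650020.57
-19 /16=-1.19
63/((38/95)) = 315/2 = 157.50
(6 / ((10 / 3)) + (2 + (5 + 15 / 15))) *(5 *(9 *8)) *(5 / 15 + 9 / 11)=44688 / 11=4062.55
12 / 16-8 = -29 / 4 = -7.25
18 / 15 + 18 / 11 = 2.84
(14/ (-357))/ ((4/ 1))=-1/ 102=-0.01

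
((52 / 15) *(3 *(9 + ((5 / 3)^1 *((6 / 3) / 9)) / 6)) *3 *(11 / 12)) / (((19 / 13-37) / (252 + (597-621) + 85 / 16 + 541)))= -768402947 / 136080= -5646.70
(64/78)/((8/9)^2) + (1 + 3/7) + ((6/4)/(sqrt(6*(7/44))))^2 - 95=-8206/91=-90.18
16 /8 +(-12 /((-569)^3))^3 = 12503753207494543130923186 /6251876603747271565460729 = 2.00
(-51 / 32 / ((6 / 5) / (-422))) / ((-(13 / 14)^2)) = -878815 / 1352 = -650.01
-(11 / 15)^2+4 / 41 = -4061 / 9225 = -0.44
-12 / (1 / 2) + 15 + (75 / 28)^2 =-1431 / 784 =-1.83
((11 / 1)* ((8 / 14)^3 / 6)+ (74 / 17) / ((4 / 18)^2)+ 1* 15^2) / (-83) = -10967731 / 2903838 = -3.78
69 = 69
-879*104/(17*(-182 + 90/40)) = 365664/12223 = 29.92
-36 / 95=-0.38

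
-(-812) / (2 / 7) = 2842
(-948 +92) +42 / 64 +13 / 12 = -82009 / 96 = -854.26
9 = 9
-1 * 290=-290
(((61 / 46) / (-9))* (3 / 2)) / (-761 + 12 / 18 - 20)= 61 / 215372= 0.00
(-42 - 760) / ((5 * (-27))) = 5.94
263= 263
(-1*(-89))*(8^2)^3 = 23330816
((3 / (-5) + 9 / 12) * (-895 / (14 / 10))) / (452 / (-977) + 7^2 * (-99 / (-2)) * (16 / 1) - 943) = -2623245 / 1035822284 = -0.00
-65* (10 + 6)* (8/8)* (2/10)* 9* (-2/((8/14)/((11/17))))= 72072/17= 4239.53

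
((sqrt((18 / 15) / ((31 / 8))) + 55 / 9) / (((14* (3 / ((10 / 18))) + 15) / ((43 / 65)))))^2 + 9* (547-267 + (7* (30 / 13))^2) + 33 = 162712* sqrt(465) / 9675809559 + 2134179016440002 / 435411430155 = 4901.52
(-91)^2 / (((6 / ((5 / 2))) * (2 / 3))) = 41405 / 8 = 5175.62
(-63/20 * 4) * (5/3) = -21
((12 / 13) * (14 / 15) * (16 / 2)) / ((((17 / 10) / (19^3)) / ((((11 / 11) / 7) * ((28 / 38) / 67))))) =646912 / 14807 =43.69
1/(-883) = -0.00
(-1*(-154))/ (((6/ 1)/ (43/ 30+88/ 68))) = 107107/ 1530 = 70.00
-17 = -17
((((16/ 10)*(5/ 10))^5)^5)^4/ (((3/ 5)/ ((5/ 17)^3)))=1606938044258990275541962092341162602522202993782792835301376/ 186032334112839887999415477179247779826454234353150241076946258544921875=0.00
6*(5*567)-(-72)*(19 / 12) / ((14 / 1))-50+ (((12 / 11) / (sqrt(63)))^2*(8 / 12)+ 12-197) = 42645998 / 2541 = 16783.16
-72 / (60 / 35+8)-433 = -7487 / 17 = -440.41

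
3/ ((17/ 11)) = 33/ 17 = 1.94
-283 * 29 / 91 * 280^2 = -91918400 / 13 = -7070646.15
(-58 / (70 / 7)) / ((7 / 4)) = -116 / 35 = -3.31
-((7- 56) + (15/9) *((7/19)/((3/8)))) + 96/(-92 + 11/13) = 3127969/67545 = 46.31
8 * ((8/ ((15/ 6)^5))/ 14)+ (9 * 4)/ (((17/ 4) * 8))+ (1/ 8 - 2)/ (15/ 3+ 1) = 4719153/ 5950000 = 0.79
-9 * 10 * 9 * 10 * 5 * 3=-121500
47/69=0.68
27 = 27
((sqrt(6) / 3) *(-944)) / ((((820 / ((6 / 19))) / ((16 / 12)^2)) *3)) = -0.18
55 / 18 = 3.06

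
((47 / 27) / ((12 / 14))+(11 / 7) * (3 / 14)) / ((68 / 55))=516835 / 269892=1.91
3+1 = 4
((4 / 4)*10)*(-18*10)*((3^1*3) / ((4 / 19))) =-76950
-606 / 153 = -202 / 51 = -3.96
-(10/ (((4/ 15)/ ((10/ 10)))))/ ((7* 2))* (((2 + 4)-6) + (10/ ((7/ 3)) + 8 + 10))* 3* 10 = -87750/ 49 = -1790.82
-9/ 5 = -1.80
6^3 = 216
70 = 70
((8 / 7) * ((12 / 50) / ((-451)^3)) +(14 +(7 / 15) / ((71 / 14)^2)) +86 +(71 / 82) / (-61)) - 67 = 977532894570633277 / 29618663462168550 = 33.00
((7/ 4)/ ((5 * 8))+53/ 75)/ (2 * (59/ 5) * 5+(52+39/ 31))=55831/ 12741600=0.00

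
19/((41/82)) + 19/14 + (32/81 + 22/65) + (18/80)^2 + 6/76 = 9012486689/224078400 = 40.22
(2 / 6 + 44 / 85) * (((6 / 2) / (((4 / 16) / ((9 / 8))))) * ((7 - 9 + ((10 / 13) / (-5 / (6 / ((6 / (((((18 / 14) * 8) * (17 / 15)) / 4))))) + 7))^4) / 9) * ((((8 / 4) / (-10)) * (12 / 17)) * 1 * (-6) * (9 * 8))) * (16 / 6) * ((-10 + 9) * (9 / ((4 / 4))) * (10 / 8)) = 2323854277636144477824 / 497620515793035635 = 4669.93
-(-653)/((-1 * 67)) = -653/67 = -9.75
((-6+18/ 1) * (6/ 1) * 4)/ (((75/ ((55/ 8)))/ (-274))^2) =4542098/ 25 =181683.92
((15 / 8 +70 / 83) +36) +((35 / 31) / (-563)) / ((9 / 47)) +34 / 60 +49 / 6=24740396821 / 521495640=47.44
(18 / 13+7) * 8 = 872 / 13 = 67.08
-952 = -952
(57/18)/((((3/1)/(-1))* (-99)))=0.01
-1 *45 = -45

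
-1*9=-9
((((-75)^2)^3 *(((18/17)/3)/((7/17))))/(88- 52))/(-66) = -19775390625/308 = -64205813.72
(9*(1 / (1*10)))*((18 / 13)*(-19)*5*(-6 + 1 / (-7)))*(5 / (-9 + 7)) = -330885 / 182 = -1818.05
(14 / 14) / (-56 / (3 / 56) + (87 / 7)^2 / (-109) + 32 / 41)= -0.00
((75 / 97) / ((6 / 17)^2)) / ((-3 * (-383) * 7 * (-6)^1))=-7225 / 56172312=-0.00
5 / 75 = 1 / 15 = 0.07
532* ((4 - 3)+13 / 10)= 6118 / 5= 1223.60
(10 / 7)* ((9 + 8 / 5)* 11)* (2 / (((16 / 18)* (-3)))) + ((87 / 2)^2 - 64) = 47693 / 28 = 1703.32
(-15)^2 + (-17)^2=514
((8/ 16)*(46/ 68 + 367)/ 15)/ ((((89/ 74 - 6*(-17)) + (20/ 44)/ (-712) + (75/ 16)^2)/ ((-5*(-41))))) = 44007757376/ 2192539487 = 20.07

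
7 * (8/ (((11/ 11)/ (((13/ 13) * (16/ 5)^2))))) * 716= 10264576/ 25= 410583.04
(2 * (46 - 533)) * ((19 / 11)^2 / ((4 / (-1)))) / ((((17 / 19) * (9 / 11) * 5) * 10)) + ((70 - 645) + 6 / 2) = -92927267 / 168300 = -552.15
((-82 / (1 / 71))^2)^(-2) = 0.00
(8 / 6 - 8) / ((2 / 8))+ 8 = -56 / 3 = -18.67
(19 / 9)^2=361 / 81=4.46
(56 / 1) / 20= 14 / 5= 2.80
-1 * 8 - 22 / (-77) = -54 / 7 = -7.71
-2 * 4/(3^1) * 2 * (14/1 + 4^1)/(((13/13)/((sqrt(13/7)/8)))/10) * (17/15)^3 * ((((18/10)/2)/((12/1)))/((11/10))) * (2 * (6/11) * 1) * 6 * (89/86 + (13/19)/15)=-1040887832 * sqrt(91)/86499875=-114.79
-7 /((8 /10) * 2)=-35 /8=-4.38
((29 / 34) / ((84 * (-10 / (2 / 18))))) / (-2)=29 / 514080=0.00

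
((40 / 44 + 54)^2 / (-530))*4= -729632 / 32065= -22.75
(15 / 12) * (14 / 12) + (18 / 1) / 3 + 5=299 / 24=12.46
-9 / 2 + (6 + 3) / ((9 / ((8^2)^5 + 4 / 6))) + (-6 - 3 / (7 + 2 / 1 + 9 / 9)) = 16106127208 / 15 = 1073741813.87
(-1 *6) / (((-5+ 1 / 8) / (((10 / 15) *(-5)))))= -160 / 39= -4.10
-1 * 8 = -8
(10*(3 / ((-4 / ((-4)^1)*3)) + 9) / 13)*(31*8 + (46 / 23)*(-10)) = 22800 / 13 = 1753.85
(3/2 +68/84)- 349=-346.69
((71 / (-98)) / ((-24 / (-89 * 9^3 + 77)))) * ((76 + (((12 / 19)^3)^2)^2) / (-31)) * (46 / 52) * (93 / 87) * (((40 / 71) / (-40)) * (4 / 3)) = -4477354126480269919894 / 52568442642740389911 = -85.17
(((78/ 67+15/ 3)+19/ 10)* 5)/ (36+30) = 1801/ 2948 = 0.61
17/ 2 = 8.50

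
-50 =-50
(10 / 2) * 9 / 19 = 45 / 19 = 2.37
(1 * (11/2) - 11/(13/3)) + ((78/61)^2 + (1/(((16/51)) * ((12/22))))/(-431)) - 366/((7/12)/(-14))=5863394706489/667160416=8788.58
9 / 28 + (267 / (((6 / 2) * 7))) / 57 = 869 / 1596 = 0.54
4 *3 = 12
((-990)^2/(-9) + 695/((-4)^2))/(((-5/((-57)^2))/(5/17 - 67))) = -4718440208.85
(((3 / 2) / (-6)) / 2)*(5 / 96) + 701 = 538363 / 768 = 700.99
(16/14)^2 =64/49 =1.31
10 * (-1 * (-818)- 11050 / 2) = -47070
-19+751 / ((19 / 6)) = 4145 / 19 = 218.16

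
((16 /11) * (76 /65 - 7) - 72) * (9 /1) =-517896 /715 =-724.33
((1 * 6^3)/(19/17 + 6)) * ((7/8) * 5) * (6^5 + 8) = 125049960/121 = 1033470.74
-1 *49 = -49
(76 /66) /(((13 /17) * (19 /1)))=34 /429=0.08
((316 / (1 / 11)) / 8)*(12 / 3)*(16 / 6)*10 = 139040 / 3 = 46346.67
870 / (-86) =-435 / 43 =-10.12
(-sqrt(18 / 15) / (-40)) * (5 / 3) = sqrt(30) / 120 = 0.05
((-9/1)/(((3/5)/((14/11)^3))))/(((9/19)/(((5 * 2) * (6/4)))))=-1303400/1331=-979.26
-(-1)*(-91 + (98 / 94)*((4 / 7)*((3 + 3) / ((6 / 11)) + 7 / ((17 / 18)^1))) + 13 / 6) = -373283 / 4794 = -77.86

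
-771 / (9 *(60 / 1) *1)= -257 / 180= -1.43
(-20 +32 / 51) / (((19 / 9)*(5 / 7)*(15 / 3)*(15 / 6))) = -2184 / 2125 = -1.03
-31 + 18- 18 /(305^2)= -1209343 /93025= -13.00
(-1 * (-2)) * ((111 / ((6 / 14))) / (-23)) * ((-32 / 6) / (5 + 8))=8288 / 897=9.24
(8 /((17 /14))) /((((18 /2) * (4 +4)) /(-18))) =-1.65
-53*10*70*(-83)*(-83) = -255581900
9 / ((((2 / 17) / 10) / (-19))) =-14535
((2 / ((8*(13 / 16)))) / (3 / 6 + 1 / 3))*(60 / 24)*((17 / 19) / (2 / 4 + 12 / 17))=6936 / 10127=0.68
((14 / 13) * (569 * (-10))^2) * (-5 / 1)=-2266327000 / 13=-174332846.15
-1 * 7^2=-49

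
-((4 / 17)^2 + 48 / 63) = -4960 / 6069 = -0.82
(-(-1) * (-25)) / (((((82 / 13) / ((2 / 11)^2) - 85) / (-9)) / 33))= 64350 / 917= 70.17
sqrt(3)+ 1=2.73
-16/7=-2.29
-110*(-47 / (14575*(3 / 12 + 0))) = 376 / 265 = 1.42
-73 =-73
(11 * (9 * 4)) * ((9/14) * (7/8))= 891/4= 222.75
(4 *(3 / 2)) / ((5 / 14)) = 84 / 5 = 16.80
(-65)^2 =4225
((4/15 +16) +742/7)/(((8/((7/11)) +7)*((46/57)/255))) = 6220011/3151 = 1973.98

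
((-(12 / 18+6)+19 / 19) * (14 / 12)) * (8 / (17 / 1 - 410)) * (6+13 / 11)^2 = 2970716 / 427977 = 6.94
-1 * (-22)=22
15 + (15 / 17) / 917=233850 / 15589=15.00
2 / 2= 1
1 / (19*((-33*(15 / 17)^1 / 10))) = -34 / 1881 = -0.02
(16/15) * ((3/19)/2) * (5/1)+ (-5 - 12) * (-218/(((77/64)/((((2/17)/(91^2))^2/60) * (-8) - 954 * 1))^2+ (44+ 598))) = 24888602313522754173625437284926851400/4018413920864685320776027200093738507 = 6.19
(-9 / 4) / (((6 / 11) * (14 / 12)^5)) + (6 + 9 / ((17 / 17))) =220029 / 16807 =13.09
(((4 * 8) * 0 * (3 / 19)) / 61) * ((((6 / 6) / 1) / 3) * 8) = 0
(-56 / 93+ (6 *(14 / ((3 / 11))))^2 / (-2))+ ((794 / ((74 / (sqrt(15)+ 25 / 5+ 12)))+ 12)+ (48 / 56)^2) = -7964661239 / 168609+ 397 *sqrt(15) / 37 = -47195.91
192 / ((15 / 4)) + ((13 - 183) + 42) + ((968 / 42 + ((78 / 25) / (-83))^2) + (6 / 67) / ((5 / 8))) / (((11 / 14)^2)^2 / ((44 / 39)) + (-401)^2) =-1642307422050145841024 / 21384251384017873125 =-76.80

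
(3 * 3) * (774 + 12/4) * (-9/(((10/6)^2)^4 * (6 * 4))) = -137643219/3125000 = -44.05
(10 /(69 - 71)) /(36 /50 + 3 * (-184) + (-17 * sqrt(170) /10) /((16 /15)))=0.01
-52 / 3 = -17.33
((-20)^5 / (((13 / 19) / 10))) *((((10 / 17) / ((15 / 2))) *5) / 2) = -6080000000 / 663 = -9170437.41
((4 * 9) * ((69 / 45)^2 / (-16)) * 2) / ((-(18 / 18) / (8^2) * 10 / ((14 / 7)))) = 16928 / 125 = 135.42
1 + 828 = 829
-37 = -37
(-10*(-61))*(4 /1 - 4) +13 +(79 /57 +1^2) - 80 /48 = 782 /57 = 13.72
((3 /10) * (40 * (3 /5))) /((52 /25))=45 /13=3.46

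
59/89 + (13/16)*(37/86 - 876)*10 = -435564123/61232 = -7113.34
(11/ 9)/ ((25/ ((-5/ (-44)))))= 1/ 180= 0.01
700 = 700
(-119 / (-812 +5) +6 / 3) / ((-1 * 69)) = -1733 / 55683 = -0.03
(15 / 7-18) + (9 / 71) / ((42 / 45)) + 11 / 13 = -192217 / 12922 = -14.88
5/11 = 0.45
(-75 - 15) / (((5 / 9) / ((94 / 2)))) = -7614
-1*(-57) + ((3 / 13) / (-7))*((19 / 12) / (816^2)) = 13815180269 / 242371584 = 57.00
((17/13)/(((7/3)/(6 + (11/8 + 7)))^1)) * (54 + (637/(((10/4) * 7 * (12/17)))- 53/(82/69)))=1832617/3731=491.19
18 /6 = 3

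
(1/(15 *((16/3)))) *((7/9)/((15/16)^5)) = 458752/34171875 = 0.01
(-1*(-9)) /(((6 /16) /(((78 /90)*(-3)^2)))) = 936 /5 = 187.20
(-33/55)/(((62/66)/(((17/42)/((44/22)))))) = -561/4340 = -0.13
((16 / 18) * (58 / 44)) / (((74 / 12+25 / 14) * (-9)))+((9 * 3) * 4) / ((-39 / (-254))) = 703.37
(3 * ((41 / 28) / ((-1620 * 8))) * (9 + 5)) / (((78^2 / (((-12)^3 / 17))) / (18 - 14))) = 41 / 129285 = 0.00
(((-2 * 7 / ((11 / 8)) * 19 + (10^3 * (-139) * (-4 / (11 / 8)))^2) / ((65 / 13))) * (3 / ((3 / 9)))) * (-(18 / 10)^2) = -14423049198935568 / 15125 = -953590029681.69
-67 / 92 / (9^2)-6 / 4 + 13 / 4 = 6487 / 3726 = 1.74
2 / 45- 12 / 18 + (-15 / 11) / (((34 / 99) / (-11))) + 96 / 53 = 3638149 / 81090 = 44.87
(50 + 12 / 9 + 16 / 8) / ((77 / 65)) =10400 / 231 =45.02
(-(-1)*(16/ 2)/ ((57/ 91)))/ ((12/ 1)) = 182/ 171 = 1.06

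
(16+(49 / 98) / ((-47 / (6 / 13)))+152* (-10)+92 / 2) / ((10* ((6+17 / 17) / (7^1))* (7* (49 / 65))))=-127263 / 4606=-27.63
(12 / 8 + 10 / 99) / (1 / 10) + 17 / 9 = 1772 / 99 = 17.90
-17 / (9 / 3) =-17 / 3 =-5.67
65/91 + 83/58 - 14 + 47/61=-274511/24766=-11.08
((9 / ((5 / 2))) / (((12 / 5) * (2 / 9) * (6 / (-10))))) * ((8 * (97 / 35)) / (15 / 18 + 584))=-10476 / 24563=-0.43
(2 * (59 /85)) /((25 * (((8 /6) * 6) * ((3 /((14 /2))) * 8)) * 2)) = 413 /408000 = 0.00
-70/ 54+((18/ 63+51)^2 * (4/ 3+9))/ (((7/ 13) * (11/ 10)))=4674381815/ 101871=45885.30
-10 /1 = -10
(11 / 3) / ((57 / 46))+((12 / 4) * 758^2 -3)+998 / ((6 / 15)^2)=591635875 / 342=1729929.46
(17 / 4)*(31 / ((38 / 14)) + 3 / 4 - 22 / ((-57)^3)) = 153273071 / 2963088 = 51.73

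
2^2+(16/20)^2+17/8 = 1353/200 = 6.76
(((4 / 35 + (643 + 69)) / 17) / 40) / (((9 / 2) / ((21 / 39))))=2077 / 16575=0.13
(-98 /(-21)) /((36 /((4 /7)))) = 2 /27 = 0.07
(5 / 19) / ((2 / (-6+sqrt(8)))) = -15 / 19+5*sqrt(2) / 19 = -0.42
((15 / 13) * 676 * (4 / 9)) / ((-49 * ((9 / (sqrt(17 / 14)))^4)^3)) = -1568941985 / 19537800892022463372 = -0.00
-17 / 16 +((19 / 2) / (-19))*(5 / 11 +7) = -843 / 176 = -4.79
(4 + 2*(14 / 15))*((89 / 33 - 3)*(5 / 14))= -40 / 63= -0.63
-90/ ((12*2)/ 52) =-195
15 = 15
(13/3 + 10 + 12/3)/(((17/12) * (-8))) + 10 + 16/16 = 319/34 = 9.38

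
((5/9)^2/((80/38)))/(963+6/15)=475/3121416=0.00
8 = 8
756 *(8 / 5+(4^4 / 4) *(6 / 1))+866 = 1461898 / 5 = 292379.60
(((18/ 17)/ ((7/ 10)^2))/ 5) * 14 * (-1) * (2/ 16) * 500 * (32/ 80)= -18000/ 119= -151.26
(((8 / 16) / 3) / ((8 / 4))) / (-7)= -1 / 84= -0.01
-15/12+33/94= -169/188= -0.90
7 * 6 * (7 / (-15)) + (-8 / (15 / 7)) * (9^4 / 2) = -61334 / 5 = -12266.80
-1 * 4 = -4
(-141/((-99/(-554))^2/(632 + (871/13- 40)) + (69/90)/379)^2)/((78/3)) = -1264006.16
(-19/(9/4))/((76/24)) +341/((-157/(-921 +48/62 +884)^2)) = -41656193/14601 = -2852.97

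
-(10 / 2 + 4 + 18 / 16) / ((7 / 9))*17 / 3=-4131 / 56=-73.77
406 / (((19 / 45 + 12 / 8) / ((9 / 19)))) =328860 / 3287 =100.05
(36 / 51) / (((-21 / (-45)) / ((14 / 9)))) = 40 / 17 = 2.35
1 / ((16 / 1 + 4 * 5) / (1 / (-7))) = -1 / 252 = -0.00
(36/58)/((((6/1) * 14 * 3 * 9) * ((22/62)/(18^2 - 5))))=31/126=0.25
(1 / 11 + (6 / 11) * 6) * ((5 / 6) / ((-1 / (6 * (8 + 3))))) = -185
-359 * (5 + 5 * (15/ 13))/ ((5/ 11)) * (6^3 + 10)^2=-5647575472/ 13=-434428882.46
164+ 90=254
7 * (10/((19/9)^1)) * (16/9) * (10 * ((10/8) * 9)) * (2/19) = 252000/361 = 698.06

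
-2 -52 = -54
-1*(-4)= 4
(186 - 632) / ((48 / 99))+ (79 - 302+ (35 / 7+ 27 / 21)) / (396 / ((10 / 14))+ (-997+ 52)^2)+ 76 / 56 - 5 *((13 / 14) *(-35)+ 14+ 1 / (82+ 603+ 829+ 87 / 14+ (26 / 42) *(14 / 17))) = -224404266311783813 / 271668832898904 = -826.02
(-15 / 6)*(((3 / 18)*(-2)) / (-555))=-1 / 666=-0.00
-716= -716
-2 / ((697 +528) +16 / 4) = -0.00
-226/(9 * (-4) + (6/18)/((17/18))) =1921/303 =6.34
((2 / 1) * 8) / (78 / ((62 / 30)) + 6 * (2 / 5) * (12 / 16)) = 2480 / 6129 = 0.40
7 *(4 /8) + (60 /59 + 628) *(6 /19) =453191 /2242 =202.14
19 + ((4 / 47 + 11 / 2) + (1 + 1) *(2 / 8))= 1179 / 47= 25.09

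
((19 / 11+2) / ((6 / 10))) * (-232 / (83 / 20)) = -951200 / 2739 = -347.28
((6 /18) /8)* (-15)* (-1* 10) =25 /4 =6.25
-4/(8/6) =-3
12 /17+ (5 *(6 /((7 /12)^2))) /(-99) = -0.18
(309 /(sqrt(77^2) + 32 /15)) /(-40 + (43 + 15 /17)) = 26265 /26114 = 1.01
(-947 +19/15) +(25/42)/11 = -728173/770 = -945.68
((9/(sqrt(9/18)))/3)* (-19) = -57* sqrt(2) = -80.61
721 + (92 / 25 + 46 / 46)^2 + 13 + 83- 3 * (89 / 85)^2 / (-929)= 140768941109 / 167800625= 838.91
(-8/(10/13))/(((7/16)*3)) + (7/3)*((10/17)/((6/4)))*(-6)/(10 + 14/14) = -55128/6545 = -8.42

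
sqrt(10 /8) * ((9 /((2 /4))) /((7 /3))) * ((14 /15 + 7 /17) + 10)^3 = 24212815957 * sqrt(5) /4298875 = 12594.34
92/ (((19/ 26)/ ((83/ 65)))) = 160.76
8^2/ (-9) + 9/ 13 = -751/ 117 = -6.42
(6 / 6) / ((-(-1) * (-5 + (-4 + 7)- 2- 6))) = -1 / 10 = -0.10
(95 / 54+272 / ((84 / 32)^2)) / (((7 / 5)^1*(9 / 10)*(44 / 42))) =2727575 / 87318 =31.24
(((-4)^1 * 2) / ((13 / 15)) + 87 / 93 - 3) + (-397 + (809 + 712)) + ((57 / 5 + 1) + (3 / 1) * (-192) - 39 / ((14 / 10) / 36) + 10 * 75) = 4178572 / 14105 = 296.25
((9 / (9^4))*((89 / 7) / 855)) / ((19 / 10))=178 / 16579647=0.00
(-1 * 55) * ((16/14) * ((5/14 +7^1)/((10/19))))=-43054/49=-878.65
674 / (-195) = -674 / 195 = -3.46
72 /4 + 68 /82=772 /41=18.83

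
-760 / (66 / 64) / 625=-4864 / 4125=-1.18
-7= -7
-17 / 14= -1.21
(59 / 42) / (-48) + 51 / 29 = 101105 / 58464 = 1.73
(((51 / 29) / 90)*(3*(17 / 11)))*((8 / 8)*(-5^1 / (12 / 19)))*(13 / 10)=-71383 / 76560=-0.93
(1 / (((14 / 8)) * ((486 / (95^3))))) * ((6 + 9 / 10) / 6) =3943925 / 3402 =1159.30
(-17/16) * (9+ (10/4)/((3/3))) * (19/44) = -5.28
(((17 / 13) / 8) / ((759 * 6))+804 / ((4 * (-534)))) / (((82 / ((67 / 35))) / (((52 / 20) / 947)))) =-1062929741 / 44063084973600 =-0.00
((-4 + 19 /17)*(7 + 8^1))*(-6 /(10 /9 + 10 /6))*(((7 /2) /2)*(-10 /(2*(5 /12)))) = -166698 /85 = -1961.15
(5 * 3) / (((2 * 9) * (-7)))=-5 / 42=-0.12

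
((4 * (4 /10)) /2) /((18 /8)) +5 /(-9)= -1 /5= -0.20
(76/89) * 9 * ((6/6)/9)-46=-4018/89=-45.15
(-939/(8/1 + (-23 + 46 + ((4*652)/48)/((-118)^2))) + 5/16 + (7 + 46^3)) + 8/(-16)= 2016463453547/20721520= 97312.53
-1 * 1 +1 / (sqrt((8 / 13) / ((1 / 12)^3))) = -1 +sqrt(78) / 288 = -0.97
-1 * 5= -5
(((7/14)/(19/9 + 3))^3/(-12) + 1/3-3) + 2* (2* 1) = 12458279/9344256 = 1.33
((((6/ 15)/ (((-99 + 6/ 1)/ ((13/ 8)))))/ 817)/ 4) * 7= -91/ 6078480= -0.00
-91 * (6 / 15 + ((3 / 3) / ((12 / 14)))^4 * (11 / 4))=-12960493 / 25920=-500.02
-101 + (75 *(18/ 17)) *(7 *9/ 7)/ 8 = -793/ 68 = -11.66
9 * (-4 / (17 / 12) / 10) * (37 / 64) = -999 / 680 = -1.47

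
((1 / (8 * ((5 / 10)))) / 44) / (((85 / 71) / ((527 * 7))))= 15407 / 880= 17.51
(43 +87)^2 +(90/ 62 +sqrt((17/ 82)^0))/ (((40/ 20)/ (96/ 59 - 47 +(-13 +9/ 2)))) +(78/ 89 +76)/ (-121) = 30141603705/ 1790591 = 16833.33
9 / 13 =0.69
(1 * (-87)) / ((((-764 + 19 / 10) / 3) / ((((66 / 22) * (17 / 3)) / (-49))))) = -44370 / 373429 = -0.12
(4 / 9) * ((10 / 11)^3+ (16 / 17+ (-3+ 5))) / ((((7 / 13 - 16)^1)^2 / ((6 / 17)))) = 37653200 / 15540608259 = 0.00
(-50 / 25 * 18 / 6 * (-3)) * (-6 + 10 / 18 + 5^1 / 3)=-68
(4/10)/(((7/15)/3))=18/7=2.57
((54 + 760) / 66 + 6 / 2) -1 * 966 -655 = -4817 / 3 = -1605.67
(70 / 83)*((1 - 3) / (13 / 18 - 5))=360 / 913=0.39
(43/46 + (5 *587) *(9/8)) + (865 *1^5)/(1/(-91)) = -13875843/184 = -75412.19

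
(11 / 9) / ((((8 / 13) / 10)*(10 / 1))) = 143 / 72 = 1.99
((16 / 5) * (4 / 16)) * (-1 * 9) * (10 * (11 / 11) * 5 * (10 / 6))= -600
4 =4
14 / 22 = 7 / 11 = 0.64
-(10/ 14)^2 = -25/ 49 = -0.51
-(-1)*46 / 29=46 / 29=1.59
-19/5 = -3.80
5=5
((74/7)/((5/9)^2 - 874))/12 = -999/990766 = -0.00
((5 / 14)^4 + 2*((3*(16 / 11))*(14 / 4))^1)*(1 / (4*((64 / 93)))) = 1201062543 / 108179456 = 11.10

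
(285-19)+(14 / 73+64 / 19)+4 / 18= 3367694 / 12483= 269.78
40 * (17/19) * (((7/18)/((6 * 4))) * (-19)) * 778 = -231455/27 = -8572.41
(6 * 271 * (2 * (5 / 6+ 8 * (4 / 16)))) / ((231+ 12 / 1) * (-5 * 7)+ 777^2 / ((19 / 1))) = 87533 / 221067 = 0.40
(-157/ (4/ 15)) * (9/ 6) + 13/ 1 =-6961/ 8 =-870.12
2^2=4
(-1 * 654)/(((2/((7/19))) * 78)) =-763/494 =-1.54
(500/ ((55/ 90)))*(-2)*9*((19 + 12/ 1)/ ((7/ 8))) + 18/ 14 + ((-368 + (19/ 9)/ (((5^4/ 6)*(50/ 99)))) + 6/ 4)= -1256378700317/ 2406250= -522131.41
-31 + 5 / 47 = -30.89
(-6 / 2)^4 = 81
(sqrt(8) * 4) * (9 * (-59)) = -4248 * sqrt(2) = -6007.58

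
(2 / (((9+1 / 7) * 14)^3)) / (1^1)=1 / 1048576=0.00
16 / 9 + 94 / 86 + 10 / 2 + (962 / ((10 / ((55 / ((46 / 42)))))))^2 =4777769833561 / 204723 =23337728.70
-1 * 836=-836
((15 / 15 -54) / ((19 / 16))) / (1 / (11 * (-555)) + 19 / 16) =-82832640 / 2203601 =-37.59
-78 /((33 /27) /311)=-218322 /11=-19847.45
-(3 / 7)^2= -9 / 49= -0.18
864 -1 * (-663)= 1527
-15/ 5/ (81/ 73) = -2.70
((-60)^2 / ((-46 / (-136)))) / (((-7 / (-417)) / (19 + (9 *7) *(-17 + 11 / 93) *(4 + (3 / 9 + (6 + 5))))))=-51546206001600 / 4991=-10327831296.65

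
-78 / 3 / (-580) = 13 / 290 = 0.04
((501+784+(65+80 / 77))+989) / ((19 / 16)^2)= 46126848 / 27797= 1659.42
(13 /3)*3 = 13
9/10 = 0.90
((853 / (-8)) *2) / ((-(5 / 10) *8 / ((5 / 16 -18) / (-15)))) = 241399 / 3840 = 62.86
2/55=0.04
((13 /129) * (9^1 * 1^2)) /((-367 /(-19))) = 741 /15781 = 0.05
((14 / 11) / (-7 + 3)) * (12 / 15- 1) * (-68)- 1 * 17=-1173 / 55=-21.33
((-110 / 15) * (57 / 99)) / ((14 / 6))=-38 / 21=-1.81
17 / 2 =8.50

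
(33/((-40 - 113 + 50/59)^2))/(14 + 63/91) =0.00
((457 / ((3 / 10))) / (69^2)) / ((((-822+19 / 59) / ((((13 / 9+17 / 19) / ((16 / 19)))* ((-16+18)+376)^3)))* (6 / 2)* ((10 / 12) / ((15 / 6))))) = -1498226058000 / 25645391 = -58420.87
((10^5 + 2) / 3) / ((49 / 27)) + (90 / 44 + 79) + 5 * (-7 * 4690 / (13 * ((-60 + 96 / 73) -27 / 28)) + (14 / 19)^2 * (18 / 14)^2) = 86562494552609 / 4637707074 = 18664.93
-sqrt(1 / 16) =-1 / 4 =-0.25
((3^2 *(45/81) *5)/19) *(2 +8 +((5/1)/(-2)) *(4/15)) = 700/57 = 12.28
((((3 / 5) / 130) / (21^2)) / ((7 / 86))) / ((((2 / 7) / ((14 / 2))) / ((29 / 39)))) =1247 / 532350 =0.00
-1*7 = -7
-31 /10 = -3.10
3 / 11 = 0.27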